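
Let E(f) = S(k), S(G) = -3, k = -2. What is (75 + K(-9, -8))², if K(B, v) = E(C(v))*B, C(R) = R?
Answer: 10404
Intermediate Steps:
E(f) = -3
K(B, v) = -3*B
(75 + K(-9, -8))² = (75 - 3*(-9))² = (75 + 27)² = 102² = 10404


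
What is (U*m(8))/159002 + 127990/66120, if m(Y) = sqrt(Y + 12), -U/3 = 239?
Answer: 12799/6612 - 717*sqrt(5)/79501 ≈ 1.9156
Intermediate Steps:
U = -717 (U = -3*239 = -717)
m(Y) = sqrt(12 + Y)
(U*m(8))/159002 + 127990/66120 = -717*sqrt(12 + 8)/159002 + 127990/66120 = -1434*sqrt(5)*(1/159002) + 127990*(1/66120) = -1434*sqrt(5)*(1/159002) + 12799/6612 = -717*sqrt(5)/79501 + 12799/6612 = 12799/6612 - 717*sqrt(5)/79501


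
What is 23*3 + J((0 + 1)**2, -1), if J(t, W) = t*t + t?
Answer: 71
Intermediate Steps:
J(t, W) = t + t**2 (J(t, W) = t**2 + t = t + t**2)
23*3 + J((0 + 1)**2, -1) = 23*3 + (0 + 1)**2*(1 + (0 + 1)**2) = 69 + 1**2*(1 + 1**2) = 69 + 1*(1 + 1) = 69 + 1*2 = 69 + 2 = 71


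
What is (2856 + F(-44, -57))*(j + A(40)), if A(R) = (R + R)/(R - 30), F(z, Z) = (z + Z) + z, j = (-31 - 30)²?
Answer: 10109319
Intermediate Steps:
j = 3721 (j = (-61)² = 3721)
F(z, Z) = Z + 2*z (F(z, Z) = (Z + z) + z = Z + 2*z)
A(R) = 2*R/(-30 + R) (A(R) = (2*R)/(-30 + R) = 2*R/(-30 + R))
(2856 + F(-44, -57))*(j + A(40)) = (2856 + (-57 + 2*(-44)))*(3721 + 2*40/(-30 + 40)) = (2856 + (-57 - 88))*(3721 + 2*40/10) = (2856 - 145)*(3721 + 2*40*(⅒)) = 2711*(3721 + 8) = 2711*3729 = 10109319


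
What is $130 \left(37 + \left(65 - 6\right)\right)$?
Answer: $12480$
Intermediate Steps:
$130 \left(37 + \left(65 - 6\right)\right) = 130 \left(37 + 59\right) = 130 \cdot 96 = 12480$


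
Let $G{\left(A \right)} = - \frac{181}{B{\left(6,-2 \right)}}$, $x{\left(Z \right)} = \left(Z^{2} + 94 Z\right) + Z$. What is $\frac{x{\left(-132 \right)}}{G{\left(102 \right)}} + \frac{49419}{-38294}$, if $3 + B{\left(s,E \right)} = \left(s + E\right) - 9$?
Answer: $\frac{1487278329}{6931214} \approx 214.58$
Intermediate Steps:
$x{\left(Z \right)} = Z^{2} + 95 Z$
$B{\left(s,E \right)} = -12 + E + s$ ($B{\left(s,E \right)} = -3 - \left(9 - E - s\right) = -3 + \left(-9 + E + s\right) = -12 + E + s$)
$G{\left(A \right)} = \frac{181}{8}$ ($G{\left(A \right)} = - \frac{181}{-12 - 2 + 6} = - \frac{181}{-8} = \left(-181\right) \left(- \frac{1}{8}\right) = \frac{181}{8}$)
$\frac{x{\left(-132 \right)}}{G{\left(102 \right)}} + \frac{49419}{-38294} = \frac{\left(-132\right) \left(95 - 132\right)}{\frac{181}{8}} + \frac{49419}{-38294} = \left(-132\right) \left(-37\right) \frac{8}{181} + 49419 \left(- \frac{1}{38294}\right) = 4884 \cdot \frac{8}{181} - \frac{49419}{38294} = \frac{39072}{181} - \frac{49419}{38294} = \frac{1487278329}{6931214}$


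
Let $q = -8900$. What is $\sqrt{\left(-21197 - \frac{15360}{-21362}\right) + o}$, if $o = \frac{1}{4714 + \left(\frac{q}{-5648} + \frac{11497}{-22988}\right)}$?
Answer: $\frac{i \sqrt{885019051447917870275750770924695}}{204336748397265} \approx 145.59 i$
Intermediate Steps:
$o = \frac{4057382}{19130863065}$ ($o = \frac{1}{4714 + \left(- \frac{8900}{-5648} + \frac{11497}{-22988}\right)} = \frac{1}{4714 + \left(\left(-8900\right) \left(- \frac{1}{5648}\right) + 11497 \left(- \frac{1}{22988}\right)\right)} = \frac{1}{4714 + \left(\frac{2225}{1412} - \frac{11497}{22988}\right)} = \frac{1}{4714 + \frac{4364317}{4057382}} = \frac{1}{\frac{19130863065}{4057382}} = \frac{4057382}{19130863065} \approx 0.00021209$)
$\sqrt{\left(-21197 - \frac{15360}{-21362}\right) + o} = \sqrt{\left(-21197 - \frac{15360}{-21362}\right) + \frac{4057382}{19130863065}} = \sqrt{\left(-21197 - 15360 \left(- \frac{1}{21362}\right)\right) + \frac{4057382}{19130863065}} = \sqrt{\left(-21197 - - \frac{7680}{10681}\right) + \frac{4057382}{19130863065}} = \sqrt{\left(-21197 + \frac{7680}{10681}\right) + \frac{4057382}{19130863065}} = \sqrt{- \frac{226397477}{10681} + \frac{4057382}{19130863065}} = \sqrt{- \frac{4331179087411589863}{204336748397265}} = \frac{i \sqrt{885019051447917870275750770924695}}{204336748397265}$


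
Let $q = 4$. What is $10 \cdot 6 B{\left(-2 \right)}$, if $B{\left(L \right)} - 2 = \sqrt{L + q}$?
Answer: $120 + 60 \sqrt{2} \approx 204.85$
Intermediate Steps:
$B{\left(L \right)} = 2 + \sqrt{4 + L}$ ($B{\left(L \right)} = 2 + \sqrt{L + 4} = 2 + \sqrt{4 + L}$)
$10 \cdot 6 B{\left(-2 \right)} = 10 \cdot 6 \left(2 + \sqrt{4 - 2}\right) = 60 \left(2 + \sqrt{2}\right) = 120 + 60 \sqrt{2}$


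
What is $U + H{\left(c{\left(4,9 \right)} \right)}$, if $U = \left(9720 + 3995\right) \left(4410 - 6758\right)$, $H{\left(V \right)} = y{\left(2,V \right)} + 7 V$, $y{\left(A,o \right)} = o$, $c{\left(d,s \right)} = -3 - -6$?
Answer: $-32202796$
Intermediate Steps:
$c{\left(d,s \right)} = 3$ ($c{\left(d,s \right)} = -3 + 6 = 3$)
$H{\left(V \right)} = 8 V$ ($H{\left(V \right)} = V + 7 V = 8 V$)
$U = -32202820$ ($U = 13715 \left(-2348\right) = -32202820$)
$U + H{\left(c{\left(4,9 \right)} \right)} = -32202820 + 8 \cdot 3 = -32202820 + 24 = -32202796$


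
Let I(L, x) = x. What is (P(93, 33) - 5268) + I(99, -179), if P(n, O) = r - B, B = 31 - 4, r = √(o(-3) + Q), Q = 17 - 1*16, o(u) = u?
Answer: -5474 + I*√2 ≈ -5474.0 + 1.4142*I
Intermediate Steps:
Q = 1 (Q = 17 - 16 = 1)
r = I*√2 (r = √(-3 + 1) = √(-2) = I*√2 ≈ 1.4142*I)
B = 27
P(n, O) = -27 + I*√2 (P(n, O) = I*√2 - 1*27 = I*√2 - 27 = -27 + I*√2)
(P(93, 33) - 5268) + I(99, -179) = ((-27 + I*√2) - 5268) - 179 = (-5295 + I*√2) - 179 = -5474 + I*√2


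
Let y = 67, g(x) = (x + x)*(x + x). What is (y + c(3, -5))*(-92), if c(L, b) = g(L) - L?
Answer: -9200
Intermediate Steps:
g(x) = 4*x² (g(x) = (2*x)*(2*x) = 4*x²)
c(L, b) = -L + 4*L² (c(L, b) = 4*L² - L = -L + 4*L²)
(y + c(3, -5))*(-92) = (67 + 3*(-1 + 4*3))*(-92) = (67 + 3*(-1 + 12))*(-92) = (67 + 3*11)*(-92) = (67 + 33)*(-92) = 100*(-92) = -9200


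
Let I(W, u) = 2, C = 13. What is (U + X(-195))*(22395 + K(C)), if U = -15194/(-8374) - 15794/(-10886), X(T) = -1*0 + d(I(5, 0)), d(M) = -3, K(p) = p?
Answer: 135471754296/22789841 ≈ 5944.4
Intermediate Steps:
X(T) = -3 (X(T) = -1*0 - 3 = 0 - 3 = -3)
U = 74415210/22789841 (U = -15194*(-1/8374) - 15794*(-1/10886) = 7597/4187 + 7897/5443 = 74415210/22789841 ≈ 3.2653)
(U + X(-195))*(22395 + K(C)) = (74415210/22789841 - 3)*(22395 + 13) = (6045687/22789841)*22408 = 135471754296/22789841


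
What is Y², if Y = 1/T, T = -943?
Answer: 1/889249 ≈ 1.1245e-6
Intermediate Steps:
Y = -1/943 (Y = 1/(-943) = -1/943 ≈ -0.0010604)
Y² = (-1/943)² = 1/889249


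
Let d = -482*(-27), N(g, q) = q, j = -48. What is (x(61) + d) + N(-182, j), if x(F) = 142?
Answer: 13108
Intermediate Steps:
d = 13014
(x(61) + d) + N(-182, j) = (142 + 13014) - 48 = 13156 - 48 = 13108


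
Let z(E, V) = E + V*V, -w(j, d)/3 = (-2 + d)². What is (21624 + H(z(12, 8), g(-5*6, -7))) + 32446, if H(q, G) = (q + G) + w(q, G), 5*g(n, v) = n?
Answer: 53948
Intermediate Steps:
g(n, v) = n/5
w(j, d) = -3*(-2 + d)²
z(E, V) = E + V²
H(q, G) = G + q - 3*(-2 + G)² (H(q, G) = (q + G) - 3*(-2 + G)² = (G + q) - 3*(-2 + G)² = G + q - 3*(-2 + G)²)
(21624 + H(z(12, 8), g(-5*6, -7))) + 32446 = (21624 + ((-5*6)/5 + (12 + 8²) - 3*(-2 + (-5*6)/5)²)) + 32446 = (21624 + ((⅕)*(-30) + (12 + 64) - 3*(-2 + (⅕)*(-30))²)) + 32446 = (21624 + (-6 + 76 - 3*(-2 - 6)²)) + 32446 = (21624 + (-6 + 76 - 3*(-8)²)) + 32446 = (21624 + (-6 + 76 - 3*64)) + 32446 = (21624 + (-6 + 76 - 192)) + 32446 = (21624 - 122) + 32446 = 21502 + 32446 = 53948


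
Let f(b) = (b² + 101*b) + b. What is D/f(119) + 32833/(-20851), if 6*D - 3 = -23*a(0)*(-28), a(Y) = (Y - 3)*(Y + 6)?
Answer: -1807497547/1096720898 ≈ -1.6481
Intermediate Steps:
f(b) = b² + 102*b
a(Y) = (-3 + Y)*(6 + Y)
D = -3863/2 (D = ½ + (-23*(-18 + 0² + 3*0)*(-28))/6 = ½ + (-23*(-18 + 0 + 0)*(-28))/6 = ½ + (-23*(-18)*(-28))/6 = ½ + (414*(-28))/6 = ½ + (⅙)*(-11592) = ½ - 1932 = -3863/2 ≈ -1931.5)
D/f(119) + 32833/(-20851) = -3863*1/(119*(102 + 119))/2 + 32833/(-20851) = -3863/(2*(119*221)) + 32833*(-1/20851) = -3863/2/26299 - 32833/20851 = -3863/2*1/26299 - 32833/20851 = -3863/52598 - 32833/20851 = -1807497547/1096720898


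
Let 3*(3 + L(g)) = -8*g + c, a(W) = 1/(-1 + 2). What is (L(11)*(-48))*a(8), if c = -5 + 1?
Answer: 1616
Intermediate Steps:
c = -4
a(W) = 1 (a(W) = 1/1 = 1)
L(g) = -13/3 - 8*g/3 (L(g) = -3 + (-8*g - 4)/3 = -3 + (-4 - 8*g)/3 = -3 + (-4/3 - 8*g/3) = -13/3 - 8*g/3)
(L(11)*(-48))*a(8) = ((-13/3 - 8/3*11)*(-48))*1 = ((-13/3 - 88/3)*(-48))*1 = -101/3*(-48)*1 = 1616*1 = 1616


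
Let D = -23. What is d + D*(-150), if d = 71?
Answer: 3521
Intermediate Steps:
d + D*(-150) = 71 - 23*(-150) = 71 + 3450 = 3521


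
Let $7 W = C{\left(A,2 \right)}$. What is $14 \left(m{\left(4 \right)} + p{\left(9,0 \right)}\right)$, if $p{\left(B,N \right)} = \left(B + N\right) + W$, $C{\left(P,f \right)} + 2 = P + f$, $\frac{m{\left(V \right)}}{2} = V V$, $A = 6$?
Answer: $586$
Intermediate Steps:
$m{\left(V \right)} = 2 V^{2}$ ($m{\left(V \right)} = 2 V V = 2 V^{2}$)
$C{\left(P,f \right)} = -2 + P + f$ ($C{\left(P,f \right)} = -2 + \left(P + f\right) = -2 + P + f$)
$W = \frac{6}{7}$ ($W = \frac{-2 + 6 + 2}{7} = \frac{1}{7} \cdot 6 = \frac{6}{7} \approx 0.85714$)
$p{\left(B,N \right)} = \frac{6}{7} + B + N$ ($p{\left(B,N \right)} = \left(B + N\right) + \frac{6}{7} = \frac{6}{7} + B + N$)
$14 \left(m{\left(4 \right)} + p{\left(9,0 \right)}\right) = 14 \left(2 \cdot 4^{2} + \left(\frac{6}{7} + 9 + 0\right)\right) = 14 \left(2 \cdot 16 + \frac{69}{7}\right) = 14 \left(32 + \frac{69}{7}\right) = 14 \cdot \frac{293}{7} = 586$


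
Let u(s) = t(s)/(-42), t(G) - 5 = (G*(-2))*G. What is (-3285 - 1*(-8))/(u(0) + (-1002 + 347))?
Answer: 137634/27515 ≈ 5.0021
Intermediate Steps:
t(G) = 5 - 2*G² (t(G) = 5 + (G*(-2))*G = 5 + (-2*G)*G = 5 - 2*G²)
u(s) = -5/42 + s²/21 (u(s) = (5 - 2*s²)/(-42) = (5 - 2*s²)*(-1/42) = -5/42 + s²/21)
(-3285 - 1*(-8))/(u(0) + (-1002 + 347)) = (-3285 - 1*(-8))/((-5/42 + (1/21)*0²) + (-1002 + 347)) = (-3285 + 8)/((-5/42 + (1/21)*0) - 655) = -3277/((-5/42 + 0) - 655) = -3277/(-5/42 - 655) = -3277/(-27515/42) = -3277*(-42/27515) = 137634/27515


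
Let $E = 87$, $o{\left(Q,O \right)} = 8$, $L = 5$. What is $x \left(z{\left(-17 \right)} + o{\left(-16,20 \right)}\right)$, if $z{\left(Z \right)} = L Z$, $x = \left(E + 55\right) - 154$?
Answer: $924$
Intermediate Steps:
$x = -12$ ($x = \left(87 + 55\right) - 154 = 142 - 154 = -12$)
$z{\left(Z \right)} = 5 Z$
$x \left(z{\left(-17 \right)} + o{\left(-16,20 \right)}\right) = - 12 \left(5 \left(-17\right) + 8\right) = - 12 \left(-85 + 8\right) = \left(-12\right) \left(-77\right) = 924$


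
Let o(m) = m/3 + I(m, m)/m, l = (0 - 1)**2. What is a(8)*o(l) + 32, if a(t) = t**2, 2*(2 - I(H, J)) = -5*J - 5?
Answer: 1504/3 ≈ 501.33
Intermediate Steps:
I(H, J) = 9/2 + 5*J/2 (I(H, J) = 2 - (-5*J - 5)/2 = 2 - (-5 - 5*J)/2 = 2 + (5/2 + 5*J/2) = 9/2 + 5*J/2)
l = 1 (l = (-1)**2 = 1)
o(m) = m/3 + (9/2 + 5*m/2)/m
a(8)*o(l) + 32 = 8**2*(5/2 + (1/3)*1 + (9/2)/1) + 32 = 64*(5/2 + 1/3 + (9/2)*1) + 32 = 64*(5/2 + 1/3 + 9/2) + 32 = 64*(22/3) + 32 = 1408/3 + 32 = 1504/3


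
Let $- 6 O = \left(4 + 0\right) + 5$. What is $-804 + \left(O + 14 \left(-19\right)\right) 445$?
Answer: $- \frac{239683}{2} \approx -1.1984 \cdot 10^{5}$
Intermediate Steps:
$O = - \frac{3}{2}$ ($O = - \frac{\left(4 + 0\right) + 5}{6} = - \frac{4 + 5}{6} = \left(- \frac{1}{6}\right) 9 = - \frac{3}{2} \approx -1.5$)
$-804 + \left(O + 14 \left(-19\right)\right) 445 = -804 + \left(- \frac{3}{2} + 14 \left(-19\right)\right) 445 = -804 + \left(- \frac{3}{2} - 266\right) 445 = -804 - \frac{238075}{2} = - \frac{239683}{2}$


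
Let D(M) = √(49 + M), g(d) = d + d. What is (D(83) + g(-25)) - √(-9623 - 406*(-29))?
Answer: -50 - 3*√239 + 2*√33 ≈ -84.890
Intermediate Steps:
g(d) = 2*d
(D(83) + g(-25)) - √(-9623 - 406*(-29)) = (√(49 + 83) + 2*(-25)) - √(-9623 - 406*(-29)) = (√132 - 50) - √(-9623 + 11774) = (2*√33 - 50) - √2151 = (-50 + 2*√33) - 3*√239 = -50 - 3*√239 + 2*√33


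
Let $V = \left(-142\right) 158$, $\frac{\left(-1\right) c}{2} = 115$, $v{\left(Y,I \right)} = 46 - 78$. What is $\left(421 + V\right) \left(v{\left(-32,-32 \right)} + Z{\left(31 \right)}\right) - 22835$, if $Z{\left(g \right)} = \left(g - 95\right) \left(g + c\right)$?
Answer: $-279701395$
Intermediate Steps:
$v{\left(Y,I \right)} = -32$ ($v{\left(Y,I \right)} = 46 - 78 = -32$)
$c = -230$ ($c = \left(-2\right) 115 = -230$)
$V = -22436$
$Z{\left(g \right)} = \left(-230 + g\right) \left(-95 + g\right)$ ($Z{\left(g \right)} = \left(g - 95\right) \left(g - 230\right) = \left(-95 + g\right) \left(-230 + g\right) = \left(-230 + g\right) \left(-95 + g\right)$)
$\left(421 + V\right) \left(v{\left(-32,-32 \right)} + Z{\left(31 \right)}\right) - 22835 = \left(421 - 22436\right) \left(-32 + \left(21850 + 31^{2} - 10075\right)\right) - 22835 = - 22015 \left(-32 + \left(21850 + 961 - 10075\right)\right) - 22835 = - 22015 \left(-32 + 12736\right) - 22835 = \left(-22015\right) 12704 - 22835 = -279678560 - 22835 = -279701395$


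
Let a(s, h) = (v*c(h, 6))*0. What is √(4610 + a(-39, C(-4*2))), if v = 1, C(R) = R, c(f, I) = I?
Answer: √4610 ≈ 67.897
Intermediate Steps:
a(s, h) = 0 (a(s, h) = (1*6)*0 = 6*0 = 0)
√(4610 + a(-39, C(-4*2))) = √(4610 + 0) = √4610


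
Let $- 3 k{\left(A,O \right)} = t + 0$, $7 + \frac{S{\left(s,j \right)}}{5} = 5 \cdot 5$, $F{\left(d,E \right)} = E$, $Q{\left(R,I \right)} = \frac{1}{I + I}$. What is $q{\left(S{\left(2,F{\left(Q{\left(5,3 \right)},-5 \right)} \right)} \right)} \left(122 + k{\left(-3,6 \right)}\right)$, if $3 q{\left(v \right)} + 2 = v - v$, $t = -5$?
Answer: $- \frac{742}{9} \approx -82.444$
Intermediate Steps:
$Q{\left(R,I \right)} = \frac{1}{2 I}$
$S{\left(s,j \right)} = 90$ ($S{\left(s,j \right)} = -35 + 5 \cdot 5 \cdot 5 = -35 + 5 \cdot 25 = -35 + 125 = 90$)
$q{\left(v \right)} = - \frac{2}{3}$ ($q{\left(v \right)} = - \frac{2}{3} + \frac{v - v}{3} = - \frac{2}{3} + \frac{1}{3} \cdot 0 = - \frac{2}{3} + 0 = - \frac{2}{3}$)
$k{\left(A,O \right)} = \frac{5}{3}$ ($k{\left(A,O \right)} = - \frac{-5 + 0}{3} = \left(- \frac{1}{3}\right) \left(-5\right) = \frac{5}{3}$)
$q{\left(S{\left(2,F{\left(Q{\left(5,3 \right)},-5 \right)} \right)} \right)} \left(122 + k{\left(-3,6 \right)}\right) = - \frac{2 \left(122 + \frac{5}{3}\right)}{3} = \left(- \frac{2}{3}\right) \frac{371}{3} = - \frac{742}{9}$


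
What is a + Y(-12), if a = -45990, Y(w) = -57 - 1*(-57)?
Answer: -45990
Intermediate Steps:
Y(w) = 0 (Y(w) = -57 + 57 = 0)
a + Y(-12) = -45990 + 0 = -45990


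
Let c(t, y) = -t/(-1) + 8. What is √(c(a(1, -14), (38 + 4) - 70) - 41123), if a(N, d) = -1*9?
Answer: 2*I*√10281 ≈ 202.79*I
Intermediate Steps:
a(N, d) = -9
c(t, y) = 8 + t (c(t, y) = -t*(-1) + 8 = -(-1)*t + 8 = t + 8 = 8 + t)
√(c(a(1, -14), (38 + 4) - 70) - 41123) = √((8 - 9) - 41123) = √(-1 - 41123) = √(-41124) = 2*I*√10281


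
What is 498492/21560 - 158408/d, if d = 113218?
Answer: 946839121/43588930 ≈ 21.722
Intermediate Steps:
498492/21560 - 158408/d = 498492/21560 - 158408/113218 = 498492*(1/21560) - 158408*1/113218 = 124623/5390 - 79204/56609 = 946839121/43588930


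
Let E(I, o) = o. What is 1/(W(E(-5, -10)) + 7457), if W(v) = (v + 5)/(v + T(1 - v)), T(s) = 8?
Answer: 2/14919 ≈ 0.00013406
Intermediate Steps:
W(v) = (5 + v)/(8 + v) (W(v) = (v + 5)/(v + 8) = (5 + v)/(8 + v))
1/(W(E(-5, -10)) + 7457) = 1/((5 - 10)/(8 - 10) + 7457) = 1/(-5/(-2) + 7457) = 1/(-½*(-5) + 7457) = 1/(5/2 + 7457) = 1/(14919/2) = 2/14919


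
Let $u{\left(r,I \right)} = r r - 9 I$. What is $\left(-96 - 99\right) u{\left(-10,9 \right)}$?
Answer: $-3705$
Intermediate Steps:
$u{\left(r,I \right)} = r^{2} - 9 I$
$\left(-96 - 99\right) u{\left(-10,9 \right)} = \left(-96 - 99\right) \left(\left(-10\right)^{2} - 81\right) = - 195 \left(100 - 81\right) = \left(-195\right) 19 = -3705$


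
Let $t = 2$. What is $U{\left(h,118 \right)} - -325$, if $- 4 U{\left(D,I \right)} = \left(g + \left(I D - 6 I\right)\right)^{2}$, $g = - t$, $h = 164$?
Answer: $-86880716$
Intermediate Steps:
$g = -2$ ($g = \left(-1\right) 2 = -2$)
$U{\left(D,I \right)} = - \frac{\left(-2 - 6 I + D I\right)^{2}}{4}$ ($U{\left(D,I \right)} = - \frac{\left(-2 + \left(I D - 6 I\right)\right)^{2}}{4} = - \frac{\left(-2 + \left(D I - 6 I\right)\right)^{2}}{4} = - \frac{\left(-2 + \left(- 6 I + D I\right)\right)^{2}}{4} = - \frac{\left(-2 - 6 I + D I\right)^{2}}{4}$)
$U{\left(h,118 \right)} - -325 = - \frac{\left(2 + 6 \cdot 118 - 164 \cdot 118\right)^{2}}{4} - -325 = - \frac{\left(2 + 708 - 19352\right)^{2}}{4} + 325 = - \frac{\left(-18642\right)^{2}}{4} + 325 = \left(- \frac{1}{4}\right) 347524164 + 325 = -86881041 + 325 = -86880716$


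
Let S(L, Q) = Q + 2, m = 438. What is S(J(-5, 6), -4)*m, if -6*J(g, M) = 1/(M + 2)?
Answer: -876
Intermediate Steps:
J(g, M) = -1/(6*(2 + M)) (J(g, M) = -1/(6*(M + 2)) = -1/(6*(2 + M)))
S(L, Q) = 2 + Q
S(J(-5, 6), -4)*m = (2 - 4)*438 = -2*438 = -876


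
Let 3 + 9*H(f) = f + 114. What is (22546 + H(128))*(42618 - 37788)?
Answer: 327076330/3 ≈ 1.0903e+8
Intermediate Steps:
H(f) = 37/3 + f/9 (H(f) = -⅓ + (f + 114)/9 = -⅓ + (114 + f)/9 = -⅓ + (38/3 + f/9) = 37/3 + f/9)
(22546 + H(128))*(42618 - 37788) = (22546 + (37/3 + (⅑)*128))*(42618 - 37788) = (22546 + (37/3 + 128/9))*4830 = (22546 + 239/9)*4830 = (203153/9)*4830 = 327076330/3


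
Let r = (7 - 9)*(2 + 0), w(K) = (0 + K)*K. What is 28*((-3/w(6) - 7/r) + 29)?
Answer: 2576/3 ≈ 858.67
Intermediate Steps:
w(K) = K² (w(K) = K*K = K²)
r = -4 (r = -2*2 = -4)
28*((-3/w(6) - 7/r) + 29) = 28*((-3/(6²) - 7/(-4)) + 29) = 28*((-3/36 - 7*(-¼)) + 29) = 28*((-3*1/36 + 7/4) + 29) = 28*((-1/12 + 7/4) + 29) = 28*(5/3 + 29) = 28*(92/3) = 2576/3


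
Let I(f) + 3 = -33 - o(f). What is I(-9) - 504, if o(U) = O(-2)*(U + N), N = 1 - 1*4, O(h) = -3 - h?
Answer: -552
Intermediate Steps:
N = -3 (N = 1 - 4 = -3)
o(U) = 3 - U (o(U) = (-3 - 1*(-2))*(U - 3) = (-3 + 2)*(-3 + U) = -(-3 + U) = 3 - U)
I(f) = -39 + f (I(f) = -3 + (-33 - (3 - f)) = -3 + (-33 + (-3 + f)) = -3 + (-36 + f) = -39 + f)
I(-9) - 504 = (-39 - 9) - 504 = -48 - 504 = -552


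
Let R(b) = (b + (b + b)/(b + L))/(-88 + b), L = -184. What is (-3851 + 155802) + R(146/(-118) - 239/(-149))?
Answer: 11810830850826973/77727893680 ≈ 1.5195e+5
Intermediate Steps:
R(b) = (b + 2*b/(-184 + b))/(-88 + b) (R(b) = (b + (b + b)/(b - 184))/(-88 + b) = (b + (2*b)/(-184 + b))/(-88 + b) = (b + 2*b/(-184 + b))/(-88 + b))
(-3851 + 155802) + R(146/(-118) - 239/(-149)) = (-3851 + 155802) + (146/(-118) - 239/(-149))*(-182 + (146/(-118) - 239/(-149)))/(16192 + (146/(-118) - 239/(-149))**2 - 272*(146/(-118) - 239/(-149))) = 151951 + (146*(-1/118) - 239*(-1/149))*(-182 + (146*(-1/118) - 239*(-1/149)))/(16192 + (146*(-1/118) - 239*(-1/149))**2 - 272*(146*(-1/118) - 239*(-1/149))) = 151951 + (-73/59 + 239/149)*(-182 + (-73/59 + 239/149))/(16192 + (-73/59 + 239/149)**2 - 272*(-73/59 + 239/149)) = 151951 + 3224*(-182 + 3224/8791)/(8791*(16192 + (3224/8791)**2 - 272*3224/8791)) = 151951 + (3224/8791)*(-1596738/8791)/(16192 + 10394176/77281681 - 876928/8791) = 151951 + (3224/8791)*(-1596738/8791)/(1243646298880/77281681) = 151951 + (3224/8791)*(77281681/1243646298880)*(-1596738/8791) = 151951 - 321742707/77727893680 = 11810830850826973/77727893680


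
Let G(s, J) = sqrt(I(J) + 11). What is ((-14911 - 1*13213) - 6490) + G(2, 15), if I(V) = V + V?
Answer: -34614 + sqrt(41) ≈ -34608.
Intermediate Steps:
I(V) = 2*V
G(s, J) = sqrt(11 + 2*J) (G(s, J) = sqrt(2*J + 11) = sqrt(11 + 2*J))
((-14911 - 1*13213) - 6490) + G(2, 15) = ((-14911 - 1*13213) - 6490) + sqrt(11 + 2*15) = ((-14911 - 13213) - 6490) + sqrt(11 + 30) = (-28124 - 6490) + sqrt(41) = -34614 + sqrt(41)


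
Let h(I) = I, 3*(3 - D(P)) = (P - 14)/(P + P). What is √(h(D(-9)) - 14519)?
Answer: I*√4703322/18 ≈ 120.48*I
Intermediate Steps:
D(P) = 3 - (-14 + P)/(6*P) (D(P) = 3 - (P - 14)/(3*(P + P)) = 3 - (-14 + P)/(3*(2*P)) = 3 - (-14 + P)*1/(2*P)/3 = 3 - (-14 + P)/(6*P))
√(h(D(-9)) - 14519) = √((⅙)*(14 + 17*(-9))/(-9) - 14519) = √((⅙)*(-⅑)*(14 - 153) - 14519) = √((⅙)*(-⅑)*(-139) - 14519) = √(139/54 - 14519) = √(-783887/54) = I*√4703322/18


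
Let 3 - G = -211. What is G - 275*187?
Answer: -51211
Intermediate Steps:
G = 214 (G = 3 - 1*(-211) = 3 + 211 = 214)
G - 275*187 = 214 - 275*187 = 214 - 51425 = -51211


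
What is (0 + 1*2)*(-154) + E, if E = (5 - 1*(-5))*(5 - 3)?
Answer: -288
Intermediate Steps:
E = 20 (E = (5 + 5)*2 = 10*2 = 20)
(0 + 1*2)*(-154) + E = (0 + 1*2)*(-154) + 20 = (0 + 2)*(-154) + 20 = 2*(-154) + 20 = -308 + 20 = -288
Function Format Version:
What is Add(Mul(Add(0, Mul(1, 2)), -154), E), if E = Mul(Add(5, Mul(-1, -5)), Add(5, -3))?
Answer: -288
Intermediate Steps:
E = 20 (E = Mul(Add(5, 5), 2) = Mul(10, 2) = 20)
Add(Mul(Add(0, Mul(1, 2)), -154), E) = Add(Mul(Add(0, Mul(1, 2)), -154), 20) = Add(Mul(Add(0, 2), -154), 20) = Add(Mul(2, -154), 20) = Add(-308, 20) = -288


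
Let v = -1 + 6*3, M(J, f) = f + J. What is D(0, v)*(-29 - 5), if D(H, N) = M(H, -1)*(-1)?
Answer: -34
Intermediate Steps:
M(J, f) = J + f
v = 17 (v = -1 + 18 = 17)
D(H, N) = 1 - H (D(H, N) = (H - 1)*(-1) = (-1 + H)*(-1) = 1 - H)
D(0, v)*(-29 - 5) = (1 - 1*0)*(-29 - 5) = (1 + 0)*(-34) = 1*(-34) = -34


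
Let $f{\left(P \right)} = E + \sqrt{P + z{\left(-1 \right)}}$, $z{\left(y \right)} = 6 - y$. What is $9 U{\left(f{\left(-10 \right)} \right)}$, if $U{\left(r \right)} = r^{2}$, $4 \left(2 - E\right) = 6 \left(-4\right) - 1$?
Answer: $\frac{9369}{16} + \frac{297 i \sqrt{3}}{2} \approx 585.56 + 257.21 i$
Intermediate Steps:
$E = \frac{33}{4}$ ($E = 2 - \frac{6 \left(-4\right) - 1}{4} = 2 - \frac{-24 - 1}{4} = 2 - - \frac{25}{4} = 2 + \frac{25}{4} = \frac{33}{4} \approx 8.25$)
$f{\left(P \right)} = \frac{33}{4} + \sqrt{7 + P}$ ($f{\left(P \right)} = \frac{33}{4} + \sqrt{P + \left(6 - -1\right)} = \frac{33}{4} + \sqrt{P + \left(6 + 1\right)} = \frac{33}{4} + \sqrt{P + 7} = \frac{33}{4} + \sqrt{7 + P}$)
$9 U{\left(f{\left(-10 \right)} \right)} = 9 \left(\frac{33}{4} + \sqrt{7 - 10}\right)^{2} = 9 \left(\frac{33}{4} + \sqrt{-3}\right)^{2} = 9 \left(\frac{33}{4} + i \sqrt{3}\right)^{2}$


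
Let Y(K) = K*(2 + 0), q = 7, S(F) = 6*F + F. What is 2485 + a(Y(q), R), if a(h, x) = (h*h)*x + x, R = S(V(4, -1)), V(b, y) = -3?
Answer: -1652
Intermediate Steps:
S(F) = 7*F
R = -21 (R = 7*(-3) = -21)
Y(K) = 2*K (Y(K) = K*2 = 2*K)
a(h, x) = x + x*h**2 (a(h, x) = h**2*x + x = x*h**2 + x = x + x*h**2)
2485 + a(Y(q), R) = 2485 - 21*(1 + (2*7)**2) = 2485 - 21*(1 + 14**2) = 2485 - 21*(1 + 196) = 2485 - 21*197 = 2485 - 4137 = -1652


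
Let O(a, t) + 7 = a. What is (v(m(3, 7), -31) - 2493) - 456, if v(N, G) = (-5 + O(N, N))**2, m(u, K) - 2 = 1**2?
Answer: -2868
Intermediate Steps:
O(a, t) = -7 + a
m(u, K) = 3 (m(u, K) = 2 + 1**2 = 2 + 1 = 3)
v(N, G) = (-12 + N)**2 (v(N, G) = (-5 + (-7 + N))**2 = (-12 + N)**2)
(v(m(3, 7), -31) - 2493) - 456 = ((-12 + 3)**2 - 2493) - 456 = ((-9)**2 - 2493) - 456 = (81 - 2493) - 456 = -2412 - 456 = -2868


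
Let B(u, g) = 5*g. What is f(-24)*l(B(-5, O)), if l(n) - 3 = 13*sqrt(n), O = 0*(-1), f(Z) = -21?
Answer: -63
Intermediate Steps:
O = 0
l(n) = 3 + 13*sqrt(n)
f(-24)*l(B(-5, O)) = -21*(3 + 13*sqrt(5*0)) = -21*(3 + 13*sqrt(0)) = -21*(3 + 13*0) = -21*(3 + 0) = -21*3 = -63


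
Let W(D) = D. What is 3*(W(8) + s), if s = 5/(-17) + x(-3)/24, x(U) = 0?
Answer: 393/17 ≈ 23.118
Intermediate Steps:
s = -5/17 (s = 5/(-17) + 0/24 = 5*(-1/17) + 0*(1/24) = -5/17 + 0 = -5/17 ≈ -0.29412)
3*(W(8) + s) = 3*(8 - 5/17) = 3*(131/17) = 393/17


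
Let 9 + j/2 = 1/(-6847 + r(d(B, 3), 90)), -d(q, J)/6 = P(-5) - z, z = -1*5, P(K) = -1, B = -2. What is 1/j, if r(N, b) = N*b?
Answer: -9007/162128 ≈ -0.055555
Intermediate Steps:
z = -5
d(q, J) = -24 (d(q, J) = -6*(-1 - 1*(-5)) = -6*(-1 + 5) = -6*4 = -24)
j = -162128/9007 (j = -18 + 2/(-6847 - 24*90) = -18 + 2/(-6847 - 2160) = -18 + 2/(-9007) = -18 + 2*(-1/9007) = -18 - 2/9007 = -162128/9007 ≈ -18.000)
1/j = 1/(-162128/9007) = -9007/162128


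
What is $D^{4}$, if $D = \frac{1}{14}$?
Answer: $\frac{1}{38416} \approx 2.6031 \cdot 10^{-5}$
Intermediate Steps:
$D = \frac{1}{14} \approx 0.071429$
$D^{4} = \left(\frac{1}{14}\right)^{4} = \frac{1}{38416}$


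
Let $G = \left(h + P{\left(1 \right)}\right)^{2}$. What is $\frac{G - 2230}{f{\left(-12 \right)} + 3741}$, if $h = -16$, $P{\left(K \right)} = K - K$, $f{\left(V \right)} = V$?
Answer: $- \frac{658}{1243} \approx -0.52936$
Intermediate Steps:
$P{\left(K \right)} = 0$
$G = 256$ ($G = \left(-16 + 0\right)^{2} = \left(-16\right)^{2} = 256$)
$\frac{G - 2230}{f{\left(-12 \right)} + 3741} = \frac{256 - 2230}{-12 + 3741} = - \frac{1974}{3729} = \left(-1974\right) \frac{1}{3729} = - \frac{658}{1243}$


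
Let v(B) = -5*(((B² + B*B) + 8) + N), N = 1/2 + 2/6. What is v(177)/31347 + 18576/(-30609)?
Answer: -6782098253/639666882 ≈ -10.603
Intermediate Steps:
N = ⅚ (N = 1*(½) + 2*(⅙) = ½ + ⅓ = ⅚ ≈ 0.83333)
v(B) = -265/6 - 10*B² (v(B) = -5*(((B² + B*B) + 8) + ⅚) = -5*(((B² + B²) + 8) + ⅚) = -5*((2*B² + 8) + ⅚) = -5*((8 + 2*B²) + ⅚) = -5*(53/6 + 2*B²) = -265/6 - 10*B²)
v(177)/31347 + 18576/(-30609) = (-265/6 - 10*177²)/31347 + 18576/(-30609) = (-265/6 - 10*31329)*(1/31347) + 18576*(-1/30609) = (-265/6 - 313290)*(1/31347) - 2064/3401 = -1880005/6*1/31347 - 2064/3401 = -1880005/188082 - 2064/3401 = -6782098253/639666882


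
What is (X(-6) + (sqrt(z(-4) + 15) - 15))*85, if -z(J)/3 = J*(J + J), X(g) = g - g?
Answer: -1275 + 765*I ≈ -1275.0 + 765.0*I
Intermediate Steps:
X(g) = 0
z(J) = -6*J**2 (z(J) = -3*J*(J + J) = -3*J*2*J = -6*J**2)
(X(-6) + (sqrt(z(-4) + 15) - 15))*85 = (0 + (sqrt(-6*(-4)**2 + 15) - 15))*85 = (0 + (sqrt(-6*16 + 15) - 15))*85 = (0 + (sqrt(-96 + 15) - 15))*85 = (0 + (sqrt(-81) - 15))*85 = (0 + (9*I - 15))*85 = (0 + (-15 + 9*I))*85 = (-15 + 9*I)*85 = -1275 + 765*I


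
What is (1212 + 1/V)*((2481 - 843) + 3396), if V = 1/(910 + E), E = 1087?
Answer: 16154106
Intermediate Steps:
V = 1/1997 (V = 1/(910 + 1087) = 1/1997 ≈ 0.00050075)
(1212 + 1/V)*((2481 - 843) + 3396) = (1212 + 1/(1/1997))*((2481 - 843) + 3396) = (1212 + 1997)*(1638 + 3396) = 3209*5034 = 16154106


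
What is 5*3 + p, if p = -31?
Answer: -16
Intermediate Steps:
5*3 + p = 5*3 - 31 = 15 - 31 = -16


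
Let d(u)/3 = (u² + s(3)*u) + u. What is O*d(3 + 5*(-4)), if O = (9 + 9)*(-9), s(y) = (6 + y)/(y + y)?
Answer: -119799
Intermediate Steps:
s(y) = (6 + y)/(2*y) (s(y) = (6 + y)/((2*y)) = (6 + y)*(1/(2*y)) = (6 + y)/(2*y))
d(u) = 3*u² + 15*u/2 (d(u) = 3*((u² + ((½)*(6 + 3)/3)*u) + u) = 3*((u² + ((½)*(⅓)*9)*u) + u) = 3*((u² + 3*u/2) + u) = 3*(u² + 5*u/2) = 3*u² + 15*u/2)
O = -162 (O = 18*(-9) = -162)
O*d(3 + 5*(-4)) = -243*(3 + 5*(-4))*(5 + 2*(3 + 5*(-4))) = -243*(3 - 20)*(5 + 2*(3 - 20)) = -243*(-17)*(5 + 2*(-17)) = -243*(-17)*(5 - 34) = -243*(-17)*(-29) = -162*1479/2 = -119799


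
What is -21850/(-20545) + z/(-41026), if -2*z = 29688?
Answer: 120138808/84287917 ≈ 1.4253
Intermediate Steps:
z = -14844 (z = -½*29688 = -14844)
-21850/(-20545) + z/(-41026) = -21850/(-20545) - 14844/(-41026) = -21850*(-1/20545) - 14844*(-1/41026) = 4370/4109 + 7422/20513 = 120138808/84287917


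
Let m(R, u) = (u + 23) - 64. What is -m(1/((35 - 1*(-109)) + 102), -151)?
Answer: 192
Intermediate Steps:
m(R, u) = -41 + u (m(R, u) = (23 + u) - 64 = -41 + u)
-m(1/((35 - 1*(-109)) + 102), -151) = -(-41 - 151) = -1*(-192) = 192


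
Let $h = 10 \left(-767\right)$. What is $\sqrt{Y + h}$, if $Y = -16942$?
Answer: $2 i \sqrt{6153} \approx 156.88 i$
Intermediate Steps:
$h = -7670$
$\sqrt{Y + h} = \sqrt{-16942 - 7670} = \sqrt{-24612} = 2 i \sqrt{6153}$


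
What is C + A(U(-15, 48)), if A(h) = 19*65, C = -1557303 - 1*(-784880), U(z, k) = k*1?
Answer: -771188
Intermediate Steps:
U(z, k) = k
C = -772423 (C = -1557303 + 784880 = -772423)
A(h) = 1235
C + A(U(-15, 48)) = -772423 + 1235 = -771188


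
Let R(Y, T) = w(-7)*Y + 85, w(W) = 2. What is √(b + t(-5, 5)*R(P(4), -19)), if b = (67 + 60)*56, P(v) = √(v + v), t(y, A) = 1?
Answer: √(7197 + 4*√2) ≈ 84.868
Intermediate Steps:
P(v) = √2*√v (P(v) = √(2*v) = √2*√v)
b = 7112 (b = 127*56 = 7112)
R(Y, T) = 85 + 2*Y (R(Y, T) = 2*Y + 85 = 85 + 2*Y)
√(b + t(-5, 5)*R(P(4), -19)) = √(7112 + 1*(85 + 2*(√2*√4))) = √(7112 + 1*(85 + 2*(√2*2))) = √(7112 + 1*(85 + 2*(2*√2))) = √(7112 + 1*(85 + 4*√2)) = √(7112 + (85 + 4*√2)) = √(7197 + 4*√2)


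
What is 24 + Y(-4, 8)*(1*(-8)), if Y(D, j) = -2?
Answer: 40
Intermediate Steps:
24 + Y(-4, 8)*(1*(-8)) = 24 - 2*(-8) = 24 + 16 = 40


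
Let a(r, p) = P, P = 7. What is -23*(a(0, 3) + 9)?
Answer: -368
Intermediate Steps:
a(r, p) = 7
-23*(a(0, 3) + 9) = -23*(7 + 9) = -23*16 = -368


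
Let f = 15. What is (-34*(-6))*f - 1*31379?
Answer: -28319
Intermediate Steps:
(-34*(-6))*f - 1*31379 = -34*(-6)*15 - 1*31379 = 204*15 - 31379 = 3060 - 31379 = -28319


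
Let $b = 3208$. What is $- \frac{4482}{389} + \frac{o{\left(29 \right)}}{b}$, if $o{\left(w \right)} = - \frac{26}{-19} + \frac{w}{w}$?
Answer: $- \frac{273169359}{23710328} \approx -11.521$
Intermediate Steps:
$o{\left(w \right)} = \frac{45}{19}$ ($o{\left(w \right)} = \left(-26\right) \left(- \frac{1}{19}\right) + 1 = \frac{26}{19} + 1 = \frac{45}{19}$)
$- \frac{4482}{389} + \frac{o{\left(29 \right)}}{b} = - \frac{4482}{389} + \frac{45}{19 \cdot 3208} = \left(-4482\right) \frac{1}{389} + \frac{45}{19} \cdot \frac{1}{3208} = - \frac{4482}{389} + \frac{45}{60952} = - \frac{273169359}{23710328}$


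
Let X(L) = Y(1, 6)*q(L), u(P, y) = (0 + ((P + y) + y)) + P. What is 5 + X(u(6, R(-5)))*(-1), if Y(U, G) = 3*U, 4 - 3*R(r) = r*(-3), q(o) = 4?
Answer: -7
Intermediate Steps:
R(r) = 4/3 + r (R(r) = 4/3 - r*(-3)/3 = 4/3 - (-1)*r = 4/3 + r)
u(P, y) = 2*P + 2*y (u(P, y) = (0 + (P + 2*y)) + P = (P + 2*y) + P = 2*P + 2*y)
X(L) = 12 (X(L) = (3*1)*4 = 3*4 = 12)
5 + X(u(6, R(-5)))*(-1) = 5 + 12*(-1) = 5 - 12 = -7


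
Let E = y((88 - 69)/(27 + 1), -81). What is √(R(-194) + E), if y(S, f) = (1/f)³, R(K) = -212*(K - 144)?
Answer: √38080936295/729 ≈ 267.69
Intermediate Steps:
R(K) = 30528 - 212*K (R(K) = -212*(-144 + K) = 30528 - 212*K)
y(S, f) = f⁻³
E = -1/531441 (E = (-81)⁻³ = -1/531441 ≈ -1.8817e-6)
√(R(-194) + E) = √((30528 - 212*(-194)) - 1/531441) = √((30528 + 41128) - 1/531441) = √(71656 - 1/531441) = √(38080936295/531441) = √38080936295/729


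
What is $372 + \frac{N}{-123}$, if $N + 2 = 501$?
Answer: $\frac{45257}{123} \approx 367.94$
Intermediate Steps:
$N = 499$ ($N = -2 + 501 = 499$)
$372 + \frac{N}{-123} = 372 + \frac{499}{-123} = 372 + 499 \left(- \frac{1}{123}\right) = 372 - \frac{499}{123} = \frac{45257}{123}$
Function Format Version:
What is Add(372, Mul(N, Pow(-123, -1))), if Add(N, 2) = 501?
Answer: Rational(45257, 123) ≈ 367.94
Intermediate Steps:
N = 499 (N = Add(-2, 501) = 499)
Add(372, Mul(N, Pow(-123, -1))) = Add(372, Mul(499, Pow(-123, -1))) = Add(372, Mul(499, Rational(-1, 123))) = Add(372, Rational(-499, 123)) = Rational(45257, 123)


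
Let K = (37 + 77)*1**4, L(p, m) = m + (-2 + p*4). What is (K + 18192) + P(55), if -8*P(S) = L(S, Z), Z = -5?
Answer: 146235/8 ≈ 18279.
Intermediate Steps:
L(p, m) = -2 + m + 4*p (L(p, m) = m + (-2 + 4*p) = -2 + m + 4*p)
P(S) = 7/8 - S/2 (P(S) = -(-2 - 5 + 4*S)/8 = -(-7 + 4*S)/8 = 7/8 - S/2)
K = 114 (K = 114*1 = 114)
(K + 18192) + P(55) = (114 + 18192) + (7/8 - 1/2*55) = 18306 + (7/8 - 55/2) = 18306 - 213/8 = 146235/8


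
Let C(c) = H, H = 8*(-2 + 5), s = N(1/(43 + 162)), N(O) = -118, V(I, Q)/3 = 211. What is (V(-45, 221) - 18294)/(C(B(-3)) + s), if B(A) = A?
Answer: 17661/94 ≈ 187.88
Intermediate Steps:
V(I, Q) = 633 (V(I, Q) = 3*211 = 633)
s = -118
H = 24 (H = 8*3 = 24)
C(c) = 24
(V(-45, 221) - 18294)/(C(B(-3)) + s) = (633 - 18294)/(24 - 118) = -17661/(-94) = -17661*(-1/94) = 17661/94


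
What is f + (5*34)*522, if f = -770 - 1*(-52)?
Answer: 88022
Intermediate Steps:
f = -718 (f = -770 + 52 = -718)
f + (5*34)*522 = -718 + (5*34)*522 = -718 + 170*522 = -718 + 88740 = 88022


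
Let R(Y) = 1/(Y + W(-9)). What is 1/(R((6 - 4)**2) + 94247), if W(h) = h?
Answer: 5/471234 ≈ 1.0610e-5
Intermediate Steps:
R(Y) = 1/(-9 + Y) (R(Y) = 1/(Y - 9) = 1/(-9 + Y))
1/(R((6 - 4)**2) + 94247) = 1/(1/(-9 + (6 - 4)**2) + 94247) = 1/(1/(-9 + 2**2) + 94247) = 1/(1/(-9 + 4) + 94247) = 1/(1/(-5) + 94247) = 1/(-1/5 + 94247) = 1/(471234/5) = 5/471234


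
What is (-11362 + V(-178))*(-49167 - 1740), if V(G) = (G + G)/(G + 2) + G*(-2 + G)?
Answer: -46321348347/44 ≈ -1.0528e+9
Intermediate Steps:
V(G) = G*(-2 + G) + 2*G/(2 + G) (V(G) = (2*G)/(2 + G) + G*(-2 + G) = 2*G/(2 + G) + G*(-2 + G) = G*(-2 + G) + 2*G/(2 + G))
(-11362 + V(-178))*(-49167 - 1740) = (-11362 - 178*(-2 + (-178)²)/(2 - 178))*(-49167 - 1740) = (-11362 - 178*(-2 + 31684)/(-176))*(-50907) = (-11362 - 178*(-1/176)*31682)*(-50907) = (-11362 + 1409849/44)*(-50907) = (909921/44)*(-50907) = -46321348347/44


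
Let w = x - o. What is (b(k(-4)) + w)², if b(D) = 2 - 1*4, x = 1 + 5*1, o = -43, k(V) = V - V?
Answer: 2209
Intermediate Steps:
k(V) = 0
x = 6 (x = 1 + 5 = 6)
b(D) = -2 (b(D) = 2 - 4 = -2)
w = 49 (w = 6 - 1*(-43) = 6 + 43 = 49)
(b(k(-4)) + w)² = (-2 + 49)² = 47² = 2209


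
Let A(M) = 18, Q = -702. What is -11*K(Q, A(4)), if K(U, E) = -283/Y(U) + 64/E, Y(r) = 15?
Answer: 7579/45 ≈ 168.42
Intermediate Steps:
K(U, E) = -283/15 + 64/E
-11*K(Q, A(4)) = -11*(-283/15 + 64/18) = -11*(-283/15 + 64*(1/18)) = -11*(-283/15 + 32/9) = -11*(-689/45) = 7579/45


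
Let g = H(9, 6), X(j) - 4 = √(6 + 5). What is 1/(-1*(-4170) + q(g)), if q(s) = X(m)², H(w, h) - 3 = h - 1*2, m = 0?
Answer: 4197/17614105 - 8*√11/17614105 ≈ 0.00023677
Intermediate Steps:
X(j) = 4 + √11 (X(j) = 4 + √(6 + 5) = 4 + √11)
H(w, h) = 1 + h (H(w, h) = 3 + (h - 1*2) = 3 + (h - 2) = 3 + (-2 + h) = 1 + h)
g = 7 (g = 1 + 6 = 7)
q(s) = (4 + √11)²
1/(-1*(-4170) + q(g)) = 1/(-1*(-4170) + (4 + √11)²) = 1/(4170 + (4 + √11)²)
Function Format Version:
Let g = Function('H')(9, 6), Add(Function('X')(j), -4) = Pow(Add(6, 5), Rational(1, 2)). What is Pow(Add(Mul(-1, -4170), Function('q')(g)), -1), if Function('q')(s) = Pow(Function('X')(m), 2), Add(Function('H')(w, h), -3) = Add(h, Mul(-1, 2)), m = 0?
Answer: Add(Rational(4197, 17614105), Mul(Rational(-8, 17614105), Pow(11, Rational(1, 2)))) ≈ 0.00023677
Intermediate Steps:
Function('X')(j) = Add(4, Pow(11, Rational(1, 2))) (Function('X')(j) = Add(4, Pow(Add(6, 5), Rational(1, 2))) = Add(4, Pow(11, Rational(1, 2))))
Function('H')(w, h) = Add(1, h) (Function('H')(w, h) = Add(3, Add(h, Mul(-1, 2))) = Add(3, Add(h, -2)) = Add(3, Add(-2, h)) = Add(1, h))
g = 7 (g = Add(1, 6) = 7)
Function('q')(s) = Pow(Add(4, Pow(11, Rational(1, 2))), 2)
Pow(Add(Mul(-1, -4170), Function('q')(g)), -1) = Pow(Add(Mul(-1, -4170), Pow(Add(4, Pow(11, Rational(1, 2))), 2)), -1) = Pow(Add(4170, Pow(Add(4, Pow(11, Rational(1, 2))), 2)), -1)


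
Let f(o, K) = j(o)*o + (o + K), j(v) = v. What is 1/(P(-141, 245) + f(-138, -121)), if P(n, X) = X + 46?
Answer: 1/19076 ≈ 5.2422e-5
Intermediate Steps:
P(n, X) = 46 + X
f(o, K) = K + o + o² (f(o, K) = o*o + (o + K) = o² + (K + o) = K + o + o²)
1/(P(-141, 245) + f(-138, -121)) = 1/((46 + 245) + (-121 - 138 + (-138)²)) = 1/(291 + (-121 - 138 + 19044)) = 1/(291 + 18785) = 1/19076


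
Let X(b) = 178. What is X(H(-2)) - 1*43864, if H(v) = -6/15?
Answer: -43686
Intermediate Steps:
H(v) = -⅖ (H(v) = -6*1/15 = -⅖)
X(H(-2)) - 1*43864 = 178 - 1*43864 = 178 - 43864 = -43686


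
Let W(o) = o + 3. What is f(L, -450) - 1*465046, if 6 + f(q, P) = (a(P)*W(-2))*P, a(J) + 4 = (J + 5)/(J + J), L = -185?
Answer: -926949/2 ≈ -4.6347e+5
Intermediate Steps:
W(o) = 3 + o
a(J) = -4 + (5 + J)/(2*J) (a(J) = -4 + (J + 5)/(J + J) = -4 + (5 + J)/((2*J)) = -4 + (5 + J)*(1/(2*J)) = -4 + (5 + J)/(2*J))
f(q, P) = -7/2 - 7*P/2 (f(q, P) = -6 + (((5 - 7*P)/(2*P))*(3 - 2))*P = -6 + (((5 - 7*P)/(2*P))*1)*P = -6 + ((5 - 7*P)/(2*P))*P = -6 + (5/2 - 7*P/2) = -7/2 - 7*P/2)
f(L, -450) - 1*465046 = (-7/2 - 7/2*(-450)) - 1*465046 = (-7/2 + 1575) - 465046 = 3143/2 - 465046 = -926949/2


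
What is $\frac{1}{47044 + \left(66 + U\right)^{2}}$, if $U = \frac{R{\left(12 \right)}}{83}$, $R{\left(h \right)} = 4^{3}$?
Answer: $\frac{6889}{354799880} \approx 1.9417 \cdot 10^{-5}$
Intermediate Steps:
$R{\left(h \right)} = 64$
$U = \frac{64}{83} \approx 0.77108$
$\frac{1}{47044 + \left(66 + U\right)^{2}} = \frac{1}{47044 + \left(66 + \frac{64}{83}\right)^{2}} = \frac{1}{47044 + \left(\frac{5542}{83}\right)^{2}} = \frac{1}{47044 + \frac{30713764}{6889}} = \frac{1}{\frac{354799880}{6889}} = \frac{6889}{354799880}$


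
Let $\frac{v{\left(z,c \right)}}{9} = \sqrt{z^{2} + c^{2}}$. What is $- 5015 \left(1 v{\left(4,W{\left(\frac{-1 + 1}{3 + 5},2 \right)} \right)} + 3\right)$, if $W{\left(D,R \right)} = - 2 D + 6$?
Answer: $-15045 - 90270 \sqrt{13} \approx -3.4052 \cdot 10^{5}$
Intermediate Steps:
$W{\left(D,R \right)} = 6 - 2 D$
$v{\left(z,c \right)} = 9 \sqrt{c^{2} + z^{2}}$ ($v{\left(z,c \right)} = 9 \sqrt{z^{2} + c^{2}} = 9 \sqrt{c^{2} + z^{2}}$)
$- 5015 \left(1 v{\left(4,W{\left(\frac{-1 + 1}{3 + 5},2 \right)} \right)} + 3\right) = - 5015 \left(1 \cdot 9 \sqrt{\left(6 - 2 \frac{-1 + 1}{3 + 5}\right)^{2} + 4^{2}} + 3\right) = - 5015 \left(1 \cdot 9 \sqrt{\left(6 - 2 \cdot \frac{0}{8}\right)^{2} + 16} + 3\right) = - 5015 \left(1 \cdot 9 \sqrt{\left(6 - 2 \cdot 0 \cdot \frac{1}{8}\right)^{2} + 16} + 3\right) = - 5015 \left(1 \cdot 9 \sqrt{\left(6 - 0\right)^{2} + 16} + 3\right) = - 5015 \left(1 \cdot 9 \sqrt{\left(6 + 0\right)^{2} + 16} + 3\right) = - 5015 \left(1 \cdot 9 \sqrt{6^{2} + 16} + 3\right) = - 5015 \left(1 \cdot 9 \sqrt{36 + 16} + 3\right) = - 5015 \left(1 \cdot 9 \sqrt{52} + 3\right) = - 5015 \left(1 \cdot 9 \cdot 2 \sqrt{13} + 3\right) = - 5015 \left(1 \cdot 18 \sqrt{13} + 3\right) = - 5015 \left(18 \sqrt{13} + 3\right) = - 5015 \left(3 + 18 \sqrt{13}\right) = -15045 - 90270 \sqrt{13}$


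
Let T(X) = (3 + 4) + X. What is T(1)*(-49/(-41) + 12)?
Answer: 4328/41 ≈ 105.56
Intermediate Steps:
T(X) = 7 + X
T(1)*(-49/(-41) + 12) = (7 + 1)*(-49/(-41) + 12) = 8*(-49*(-1/41) + 12) = 8*(49/41 + 12) = 8*(541/41) = 4328/41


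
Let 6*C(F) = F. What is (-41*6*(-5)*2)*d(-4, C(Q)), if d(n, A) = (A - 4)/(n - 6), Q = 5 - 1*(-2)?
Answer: 697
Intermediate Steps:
Q = 7 (Q = 5 + 2 = 7)
C(F) = F/6
d(n, A) = (-4 + A)/(-6 + n)
(-41*6*(-5)*2)*d(-4, C(Q)) = (-41*6*(-5)*2)*((-4 + (⅙)*7)/(-6 - 4)) = (-(-1230)*2)*((-4 + 7/6)/(-10)) = (-41*(-60))*(-⅒*(-17/6)) = 2460*(17/60) = 697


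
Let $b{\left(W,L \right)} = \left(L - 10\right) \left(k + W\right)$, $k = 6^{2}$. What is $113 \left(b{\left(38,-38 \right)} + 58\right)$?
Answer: $-394822$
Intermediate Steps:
$k = 36$
$b{\left(W,L \right)} = \left(-10 + L\right) \left(36 + W\right)$ ($b{\left(W,L \right)} = \left(L - 10\right) \left(36 + W\right) = \left(-10 + L\right) \left(36 + W\right)$)
$113 \left(b{\left(38,-38 \right)} + 58\right) = 113 \left(\left(-360 - 380 + 36 \left(-38\right) - 1444\right) + 58\right) = 113 \left(\left(-360 - 380 - 1368 - 1444\right) + 58\right) = 113 \left(-3552 + 58\right) = 113 \left(-3494\right) = -394822$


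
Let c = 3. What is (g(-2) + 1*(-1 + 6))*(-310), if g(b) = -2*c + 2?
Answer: -310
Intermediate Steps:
g(b) = -4 (g(b) = -2*3 + 2 = -6 + 2 = -4)
(g(-2) + 1*(-1 + 6))*(-310) = (-4 + 1*(-1 + 6))*(-310) = (-4 + 1*5)*(-310) = (-4 + 5)*(-310) = 1*(-310) = -310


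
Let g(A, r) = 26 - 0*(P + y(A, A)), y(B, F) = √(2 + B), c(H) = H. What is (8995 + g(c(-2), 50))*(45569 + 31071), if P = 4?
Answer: 691369440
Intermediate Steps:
g(A, r) = 26 (g(A, r) = 26 - 0*(4 + √(2 + A)) = 26 - 1*0 = 26 + 0 = 26)
(8995 + g(c(-2), 50))*(45569 + 31071) = (8995 + 26)*(45569 + 31071) = 9021*76640 = 691369440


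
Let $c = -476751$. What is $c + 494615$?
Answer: $17864$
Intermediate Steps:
$c + 494615 = -476751 + 494615 = 17864$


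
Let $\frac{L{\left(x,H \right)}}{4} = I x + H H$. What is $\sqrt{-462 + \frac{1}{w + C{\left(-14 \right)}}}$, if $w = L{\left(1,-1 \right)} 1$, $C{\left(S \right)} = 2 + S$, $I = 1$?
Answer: $\frac{43 i}{2} \approx 21.5 i$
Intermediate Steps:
$L{\left(x,H \right)} = 4 x + 4 H^{2}$ ($L{\left(x,H \right)} = 4 \left(1 x + H H\right) = 4 \left(x + H^{2}\right) = 4 x + 4 H^{2}$)
$w = 8$ ($w = \left(4 \cdot 1 + 4 \left(-1\right)^{2}\right) 1 = \left(4 + 4 \cdot 1\right) 1 = \left(4 + 4\right) 1 = 8 \cdot 1 = 8$)
$\sqrt{-462 + \frac{1}{w + C{\left(-14 \right)}}} = \sqrt{-462 + \frac{1}{8 + \left(2 - 14\right)}} = \sqrt{-462 + \frac{1}{8 - 12}} = \sqrt{-462 + \frac{1}{-4}} = \sqrt{-462 - \frac{1}{4}} = \sqrt{- \frac{1849}{4}} = \frac{43 i}{2}$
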